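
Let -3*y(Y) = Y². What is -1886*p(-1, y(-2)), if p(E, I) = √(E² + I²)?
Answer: -9430/3 ≈ -3143.3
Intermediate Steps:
y(Y) = -Y²/3
-1886*p(-1, y(-2)) = -1886*√((-1)² + (-⅓*(-2)²)²) = -1886*√(1 + (-⅓*4)²) = -1886*√(1 + (-4/3)²) = -1886*√(1 + 16/9) = -1886*√(25/9) = -1886*5/3 = -9430/3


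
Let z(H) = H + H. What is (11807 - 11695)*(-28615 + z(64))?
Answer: -3190544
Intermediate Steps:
z(H) = 2*H
(11807 - 11695)*(-28615 + z(64)) = (11807 - 11695)*(-28615 + 2*64) = 112*(-28615 + 128) = 112*(-28487) = -3190544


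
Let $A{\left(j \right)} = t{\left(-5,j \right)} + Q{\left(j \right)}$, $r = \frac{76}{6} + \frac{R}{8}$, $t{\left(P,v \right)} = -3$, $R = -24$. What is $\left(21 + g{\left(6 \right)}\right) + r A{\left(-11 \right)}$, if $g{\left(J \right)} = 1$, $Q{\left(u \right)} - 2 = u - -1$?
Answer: $- \frac{253}{3} \approx -84.333$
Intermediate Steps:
$Q{\left(u \right)} = 3 + u$ ($Q{\left(u \right)} = 2 + \left(u - -1\right) = 2 + \left(u + 1\right) = 2 + \left(1 + u\right) = 3 + u$)
$r = \frac{29}{3}$ ($r = \frac{76}{6} - \frac{24}{8} = 76 \cdot \frac{1}{6} - 3 = \frac{38}{3} - 3 = \frac{29}{3} \approx 9.6667$)
$A{\left(j \right)} = j$ ($A{\left(j \right)} = -3 + \left(3 + j\right) = j$)
$\left(21 + g{\left(6 \right)}\right) + r A{\left(-11 \right)} = \left(21 + 1\right) + \frac{29}{3} \left(-11\right) = 22 - \frac{319}{3} = - \frac{253}{3}$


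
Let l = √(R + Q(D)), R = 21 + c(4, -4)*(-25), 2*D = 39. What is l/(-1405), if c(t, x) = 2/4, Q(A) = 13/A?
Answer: -√330/8430 ≈ -0.0021549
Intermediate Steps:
D = 39/2 (D = (½)*39 = 39/2 ≈ 19.500)
c(t, x) = ½ (c(t, x) = 2*(¼) = ½)
R = 17/2 (R = 21 + (½)*(-25) = 21 - 25/2 = 17/2 ≈ 8.5000)
l = √330/6 (l = √(17/2 + 13/(39/2)) = √(17/2 + 13*(2/39)) = √(17/2 + ⅔) = √(55/6) = √330/6 ≈ 3.0276)
l/(-1405) = (√330/6)/(-1405) = (√330/6)*(-1/1405) = -√330/8430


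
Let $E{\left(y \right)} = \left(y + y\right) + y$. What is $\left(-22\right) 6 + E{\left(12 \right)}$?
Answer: $-96$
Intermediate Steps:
$E{\left(y \right)} = 3 y$ ($E{\left(y \right)} = 2 y + y = 3 y$)
$\left(-22\right) 6 + E{\left(12 \right)} = \left(-22\right) 6 + 3 \cdot 12 = -132 + 36 = -96$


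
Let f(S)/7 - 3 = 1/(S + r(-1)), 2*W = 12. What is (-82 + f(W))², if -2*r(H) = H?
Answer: 606841/169 ≈ 3590.8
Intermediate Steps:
W = 6 (W = (½)*12 = 6)
r(H) = -H/2
f(S) = 21 + 7/(½ + S) (f(S) = 21 + 7/(S - ½*(-1)) = 21 + 7/(S + ½) = 21 + 7/(½ + S))
(-82 + f(W))² = (-82 + 7*(5 + 6*6)/(1 + 2*6))² = (-82 + 7*(5 + 36)/(1 + 12))² = (-82 + 7*41/13)² = (-82 + 7*(1/13)*41)² = (-82 + 287/13)² = (-779/13)² = 606841/169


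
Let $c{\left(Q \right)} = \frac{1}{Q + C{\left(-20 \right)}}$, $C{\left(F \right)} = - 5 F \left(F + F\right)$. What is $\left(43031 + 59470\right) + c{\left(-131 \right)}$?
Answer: $\frac{423431630}{4131} \approx 1.025 \cdot 10^{5}$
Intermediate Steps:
$C{\left(F \right)} = - 10 F^{2}$ ($C{\left(F \right)} = - 5 F 2 F = - 5 \cdot 2 F^{2} = - 10 F^{2}$)
$c{\left(Q \right)} = \frac{1}{-4000 + Q}$ ($c{\left(Q \right)} = \frac{1}{Q - 10 \left(-20\right)^{2}} = \frac{1}{Q - 4000} = \frac{1}{-4000 + Q}$)
$\left(43031 + 59470\right) + c{\left(-131 \right)} = \left(43031 + 59470\right) + \frac{1}{-4000 - 131} = 102501 + \frac{1}{-4131} = 102501 - \frac{1}{4131} = \frac{423431630}{4131}$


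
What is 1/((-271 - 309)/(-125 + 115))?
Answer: 1/58 ≈ 0.017241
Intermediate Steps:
1/((-271 - 309)/(-125 + 115)) = 1/(-580/(-10)) = 1/(-580*(-⅒)) = 1/58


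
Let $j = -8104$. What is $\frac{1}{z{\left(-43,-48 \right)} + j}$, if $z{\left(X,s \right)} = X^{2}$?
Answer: $- \frac{1}{6255} \approx -0.00015987$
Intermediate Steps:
$\frac{1}{z{\left(-43,-48 \right)} + j} = \frac{1}{\left(-43\right)^{2} - 8104} = \frac{1}{1849 - 8104} = \frac{1}{-6255} = - \frac{1}{6255}$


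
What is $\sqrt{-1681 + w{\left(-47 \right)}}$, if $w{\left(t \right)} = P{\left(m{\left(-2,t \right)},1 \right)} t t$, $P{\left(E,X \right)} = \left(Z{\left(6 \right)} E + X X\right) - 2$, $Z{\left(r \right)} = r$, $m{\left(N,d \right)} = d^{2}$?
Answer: $2 \sqrt{7318549} \approx 5410.6$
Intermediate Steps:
$P{\left(E,X \right)} = -2 + X^{2} + 6 E$ ($P{\left(E,X \right)} = \left(6 E + X X\right) - 2 = \left(6 E + X^{2}\right) - 2 = \left(X^{2} + 6 E\right) - 2 = -2 + X^{2} + 6 E$)
$w{\left(t \right)} = t^{2} \left(-1 + 6 t^{2}\right)$ ($w{\left(t \right)} = \left(-2 + 1^{2} + 6 t^{2}\right) t t = \left(-2 + 1 + 6 t^{2}\right) t^{2} = \left(-1 + 6 t^{2}\right) t^{2} = t^{2} \left(-1 + 6 t^{2}\right)$)
$\sqrt{-1681 + w{\left(-47 \right)}} = \sqrt{-1681 + \left(- \left(-47\right)^{2} + 6 \left(-47\right)^{4}\right)} = \sqrt{-1681 + \left(\left(-1\right) 2209 + 6 \cdot 4879681\right)} = \sqrt{-1681 + \left(-2209 + 29278086\right)} = \sqrt{-1681 + 29275877} = \sqrt{29274196} = 2 \sqrt{7318549}$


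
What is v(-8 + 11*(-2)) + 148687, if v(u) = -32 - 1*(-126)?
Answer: 148781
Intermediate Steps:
v(u) = 94 (v(u) = -32 + 126 = 94)
v(-8 + 11*(-2)) + 148687 = 94 + 148687 = 148781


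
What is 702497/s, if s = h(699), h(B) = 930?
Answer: 702497/930 ≈ 755.37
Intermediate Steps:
s = 930
702497/s = 702497/930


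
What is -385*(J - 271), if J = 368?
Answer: -37345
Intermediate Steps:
-385*(J - 271) = -385*(368 - 271) = -385*97 = -37345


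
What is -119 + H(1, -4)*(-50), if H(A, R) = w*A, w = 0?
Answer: -119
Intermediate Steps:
H(A, R) = 0 (H(A, R) = 0*A = 0)
-119 + H(1, -4)*(-50) = -119 + 0*(-50) = -119 + 0 = -119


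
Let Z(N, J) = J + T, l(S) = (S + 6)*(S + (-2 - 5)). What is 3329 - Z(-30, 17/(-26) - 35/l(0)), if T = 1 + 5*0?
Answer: 129785/39 ≈ 3327.8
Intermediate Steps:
l(S) = (-7 + S)*(6 + S) (l(S) = (6 + S)*(S - 7) = (6 + S)*(-7 + S) = (-7 + S)*(6 + S))
T = 1 (T = 1 + 0 = 1)
Z(N, J) = 1 + J (Z(N, J) = J + 1 = 1 + J)
3329 - Z(-30, 17/(-26) - 35/l(0)) = 3329 - (1 + (17/(-26) - 35/(-42 + 0² - 1*0))) = 3329 - (1 + (17*(-1/26) - 35/(-42 + 0 + 0))) = 3329 - (1 + (-17/26 - 35/(-42))) = 3329 - (1 + (-17/26 - 35*(-1/42))) = 3329 - (1 + (-17/26 + ⅚)) = 3329 - (1 + 7/39) = 3329 - 1*46/39 = 3329 - 46/39 = 129785/39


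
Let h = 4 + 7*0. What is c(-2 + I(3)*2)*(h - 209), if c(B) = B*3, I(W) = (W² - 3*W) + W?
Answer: -2460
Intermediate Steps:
I(W) = W² - 2*W
h = 4 (h = 4 + 0 = 4)
c(B) = 3*B
c(-2 + I(3)*2)*(h - 209) = (3*(-2 + (3*(-2 + 3))*2))*(4 - 209) = (3*(-2 + (3*1)*2))*(-205) = (3*(-2 + 3*2))*(-205) = (3*(-2 + 6))*(-205) = (3*4)*(-205) = 12*(-205) = -2460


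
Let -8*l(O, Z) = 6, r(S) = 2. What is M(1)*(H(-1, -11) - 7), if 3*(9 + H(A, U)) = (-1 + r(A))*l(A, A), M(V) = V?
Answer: -65/4 ≈ -16.250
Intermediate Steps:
l(O, Z) = -¾ (l(O, Z) = -⅛*6 = -¾)
H(A, U) = -37/4 (H(A, U) = -9 + ((-1 + 2)*(-¾))/3 = -9 + (1*(-¾))/3 = -9 + (⅓)*(-¾) = -9 - ¼ = -37/4)
M(1)*(H(-1, -11) - 7) = 1*(-37/4 - 7) = 1*(-65/4) = -65/4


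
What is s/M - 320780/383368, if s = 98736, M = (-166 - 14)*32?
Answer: -103385197/5750520 ≈ -17.978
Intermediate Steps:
M = -5760 (M = -180*32 = -5760)
s/M - 320780/383368 = 98736/(-5760) - 320780/383368 = 98736*(-1/5760) - 320780*1/383368 = -2057/120 - 80195/95842 = -103385197/5750520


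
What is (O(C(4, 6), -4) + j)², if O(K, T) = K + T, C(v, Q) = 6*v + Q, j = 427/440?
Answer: 140825689/193600 ≈ 727.41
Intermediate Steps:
j = 427/440 (j = 427*(1/440) = 427/440 ≈ 0.97045)
C(v, Q) = Q + 6*v
(O(C(4, 6), -4) + j)² = (((6 + 6*4) - 4) + 427/440)² = (((6 + 24) - 4) + 427/440)² = ((30 - 4) + 427/440)² = (26 + 427/440)² = (11867/440)² = 140825689/193600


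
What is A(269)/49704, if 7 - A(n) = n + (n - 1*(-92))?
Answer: -623/49704 ≈ -0.012534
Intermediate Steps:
A(n) = -85 - 2*n (A(n) = 7 - (n + (n - 1*(-92))) = 7 - (n + (n + 92)) = 7 - (n + (92 + n)) = 7 - (92 + 2*n) = 7 + (-92 - 2*n) = -85 - 2*n)
A(269)/49704 = (-85 - 2*269)/49704 = (-85 - 538)*(1/49704) = -623*1/49704 = -623/49704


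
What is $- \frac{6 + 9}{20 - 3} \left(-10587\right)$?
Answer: $\frac{158805}{17} \approx 9341.5$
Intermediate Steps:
$- \frac{6 + 9}{20 - 3} \left(-10587\right) = - \frac{15}{17} \left(-10587\right) = - 15 \cdot \frac{1}{17} \left(-10587\right) = - \frac{15 \left(-10587\right)}{17} = \left(-1\right) \left(- \frac{158805}{17}\right) = \frac{158805}{17}$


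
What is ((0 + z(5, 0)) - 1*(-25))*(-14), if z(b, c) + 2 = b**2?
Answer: -672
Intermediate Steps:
z(b, c) = -2 + b**2
((0 + z(5, 0)) - 1*(-25))*(-14) = ((0 + (-2 + 5**2)) - 1*(-25))*(-14) = ((0 + (-2 + 25)) + 25)*(-14) = ((0 + 23) + 25)*(-14) = (23 + 25)*(-14) = 48*(-14) = -672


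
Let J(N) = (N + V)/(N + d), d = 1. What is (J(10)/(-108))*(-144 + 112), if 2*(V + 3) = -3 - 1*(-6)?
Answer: 68/297 ≈ 0.22896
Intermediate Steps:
V = -3/2 (V = -3 + (-3 - 1*(-6))/2 = -3 + (-3 + 6)/2 = -3 + (½)*3 = -3 + 3/2 = -3/2 ≈ -1.5000)
J(N) = (-3/2 + N)/(1 + N) (J(N) = (N - 3/2)/(N + 1) = (-3/2 + N)/(1 + N))
(J(10)/(-108))*(-144 + 112) = (((-3/2 + 10)/(1 + 10))/(-108))*(-144 + 112) = (((17/2)/11)*(-1/108))*(-32) = (((1/11)*(17/2))*(-1/108))*(-32) = ((17/22)*(-1/108))*(-32) = -17/2376*(-32) = 68/297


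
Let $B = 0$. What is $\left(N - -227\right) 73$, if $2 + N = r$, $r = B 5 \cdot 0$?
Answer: $16425$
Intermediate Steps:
$r = 0$ ($r = 0 \cdot 5 \cdot 0 = 0 \cdot 0 = 0$)
$N = -2$ ($N = -2 + 0 = -2$)
$\left(N - -227\right) 73 = \left(-2 - -227\right) 73 = \left(-2 + 227\right) 73 = 225 \cdot 73 = 16425$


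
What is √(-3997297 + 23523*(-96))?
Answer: I*√6255505 ≈ 2501.1*I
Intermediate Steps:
√(-3997297 + 23523*(-96)) = √(-3997297 - 2258208) = √(-6255505) = I*√6255505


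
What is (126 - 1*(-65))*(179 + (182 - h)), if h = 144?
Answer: 41447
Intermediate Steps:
(126 - 1*(-65))*(179 + (182 - h)) = (126 - 1*(-65))*(179 + (182 - 1*144)) = (126 + 65)*(179 + (182 - 144)) = 191*(179 + 38) = 191*217 = 41447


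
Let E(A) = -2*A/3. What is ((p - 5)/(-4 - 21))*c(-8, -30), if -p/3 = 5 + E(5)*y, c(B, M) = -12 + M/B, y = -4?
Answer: -99/5 ≈ -19.800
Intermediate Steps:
E(A) = -2*A/3
p = -55 (p = -3*(5 - ⅔*5*(-4)) = -3*(5 - 10/3*(-4)) = -3*(5 + 40/3) = -3*55/3 = -55)
((p - 5)/(-4 - 21))*c(-8, -30) = ((-55 - 5)/(-4 - 21))*(-12 - 30/(-8)) = (-60/(-25))*(-12 - 30*(-⅛)) = (-60*(-1/25))*(-12 + 15/4) = (12/5)*(-33/4) = -99/5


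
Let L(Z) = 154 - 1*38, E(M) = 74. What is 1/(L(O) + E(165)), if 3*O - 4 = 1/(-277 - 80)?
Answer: 1/190 ≈ 0.0052632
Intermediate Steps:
O = 1427/1071 (O = 4/3 + 1/(3*(-277 - 80)) = 4/3 + (⅓)/(-357) = 4/3 + (⅓)*(-1/357) = 4/3 - 1/1071 = 1427/1071 ≈ 1.3324)
L(Z) = 116 (L(Z) = 154 - 38 = 116)
1/(L(O) + E(165)) = 1/(116 + 74) = 1/190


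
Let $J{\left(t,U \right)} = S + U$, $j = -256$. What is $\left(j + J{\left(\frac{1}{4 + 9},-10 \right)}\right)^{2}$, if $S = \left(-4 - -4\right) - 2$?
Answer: $71824$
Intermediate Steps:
$S = -2$ ($S = \left(-4 + 4\right) - 2 = 0 - 2 = -2$)
$J{\left(t,U \right)} = -2 + U$
$\left(j + J{\left(\frac{1}{4 + 9},-10 \right)}\right)^{2} = \left(-256 - 12\right)^{2} = \left(-268\right)^{2} = 71824$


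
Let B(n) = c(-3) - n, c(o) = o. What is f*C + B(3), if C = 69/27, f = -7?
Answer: -215/9 ≈ -23.889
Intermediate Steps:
C = 23/9 (C = 69*(1/27) = 23/9 ≈ 2.5556)
B(n) = -3 - n
f*C + B(3) = -7*23/9 + (-3 - 1*3) = -161/9 + (-3 - 3) = -161/9 - 6 = -215/9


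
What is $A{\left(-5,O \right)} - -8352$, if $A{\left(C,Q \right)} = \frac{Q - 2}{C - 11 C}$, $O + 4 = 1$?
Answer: $\frac{83519}{10} \approx 8351.9$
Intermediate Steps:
$O = -3$ ($O = -4 + 1 = -3$)
$A{\left(C,Q \right)} = - \frac{-2 + Q}{10 C}$ ($A{\left(C,Q \right)} = \frac{-2 + Q}{\left(-10\right) C} = \left(-2 + Q\right) \left(- \frac{1}{10 C}\right) = - \frac{-2 + Q}{10 C}$)
$A{\left(-5,O \right)} - -8352 = \frac{2 - -3}{10 \left(-5\right)} - -8352 = \frac{1}{10} \left(- \frac{1}{5}\right) \left(2 + 3\right) + 8352 = \frac{1}{10} \left(- \frac{1}{5}\right) 5 + 8352 = - \frac{1}{10} + 8352 = \frac{83519}{10}$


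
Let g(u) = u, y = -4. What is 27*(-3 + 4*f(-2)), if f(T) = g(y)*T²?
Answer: -1809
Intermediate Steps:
f(T) = -4*T²
27*(-3 + 4*f(-2)) = 27*(-3 + 4*(-4*(-2)²)) = 27*(-3 + 4*(-4*4)) = 27*(-3 + 4*(-16)) = 27*(-3 - 64) = 27*(-67) = -1809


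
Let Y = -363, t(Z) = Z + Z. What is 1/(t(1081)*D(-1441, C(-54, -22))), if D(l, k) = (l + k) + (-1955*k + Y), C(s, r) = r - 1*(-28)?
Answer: -1/29247536 ≈ -3.4191e-8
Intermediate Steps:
C(s, r) = 28 + r (C(s, r) = r + 28 = 28 + r)
t(Z) = 2*Z
D(l, k) = -363 + l - 1954*k (D(l, k) = (l + k) + (-1955*k - 363) = (k + l) + (-363 - 1955*k) = -363 + l - 1954*k)
1/(t(1081)*D(-1441, C(-54, -22))) = 1/(((2*1081))*(-363 - 1441 - 1954*(28 - 22))) = 1/(2162*(-363 - 1441 - 1954*6)) = 1/(2162*(-363 - 1441 - 11724)) = (1/2162)/(-13528) = (1/2162)*(-1/13528) = -1/29247536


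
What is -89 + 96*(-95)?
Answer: -9209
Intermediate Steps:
-89 + 96*(-95) = -89 - 9120 = -9209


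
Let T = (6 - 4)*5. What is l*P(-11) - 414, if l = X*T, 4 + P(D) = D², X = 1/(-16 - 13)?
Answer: -13176/29 ≈ -454.34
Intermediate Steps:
X = -1/29 (X = 1/(-29) = -1/29 ≈ -0.034483)
T = 10 (T = 2*5 = 10)
P(D) = -4 + D²
l = -10/29 (l = -1/29*10 = -10/29 ≈ -0.34483)
l*P(-11) - 414 = -10*(-4 + (-11)²)/29 - 414 = -10*(-4 + 121)/29 - 414 = -10/29*117 - 414 = -1170/29 - 414 = -13176/29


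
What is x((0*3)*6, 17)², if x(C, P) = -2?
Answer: 4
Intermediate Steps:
x((0*3)*6, 17)² = (-2)² = 4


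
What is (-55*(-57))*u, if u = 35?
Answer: 109725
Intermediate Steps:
(-55*(-57))*u = -55*(-57)*35 = 3135*35 = 109725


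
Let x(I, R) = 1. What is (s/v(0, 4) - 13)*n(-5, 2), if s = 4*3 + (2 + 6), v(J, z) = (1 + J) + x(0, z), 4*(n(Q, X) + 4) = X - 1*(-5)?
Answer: 27/4 ≈ 6.7500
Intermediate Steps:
n(Q, X) = -11/4 + X/4 (n(Q, X) = -4 + (X - 1*(-5))/4 = -4 + (X + 5)/4 = -4 + (5 + X)/4 = -4 + (5/4 + X/4) = -11/4 + X/4)
v(J, z) = 2 + J (v(J, z) = (1 + J) + 1 = 2 + J)
s = 20 (s = 12 + 8 = 20)
(s/v(0, 4) - 13)*n(-5, 2) = (20/(2 + 0) - 13)*(-11/4 + (1/4)*2) = (20/2 - 13)*(-11/4 + 1/2) = (20*(1/2) - 13)*(-9/4) = (10 - 13)*(-9/4) = -3*(-9/4) = 27/4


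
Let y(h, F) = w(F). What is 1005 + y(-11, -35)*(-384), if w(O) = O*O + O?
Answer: -455955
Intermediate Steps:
w(O) = O + O² (w(O) = O² + O = O + O²)
y(h, F) = F*(1 + F)
1005 + y(-11, -35)*(-384) = 1005 - 35*(1 - 35)*(-384) = 1005 - 35*(-34)*(-384) = 1005 + 1190*(-384) = 1005 - 456960 = -455955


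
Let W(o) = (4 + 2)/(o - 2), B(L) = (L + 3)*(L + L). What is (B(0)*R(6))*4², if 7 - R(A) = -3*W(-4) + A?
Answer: 0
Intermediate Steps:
B(L) = 2*L*(3 + L) (B(L) = (3 + L)*(2*L) = 2*L*(3 + L))
W(o) = 6/(-2 + o)
R(A) = 4 - A (R(A) = 7 - (-18/(-2 - 4) + A) = 7 - (-18/(-6) + A) = 7 - (-18*(-1)/6 + A) = 7 - (-3*(-1) + A) = 7 - (3 + A) = 7 + (-3 - A) = 4 - A)
(B(0)*R(6))*4² = ((2*0*(3 + 0))*(4 - 1*6))*4² = ((2*0*3)*(4 - 6))*16 = (0*(-2))*16 = 0*16 = 0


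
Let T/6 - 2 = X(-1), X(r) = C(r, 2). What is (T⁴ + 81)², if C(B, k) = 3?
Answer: 656231226561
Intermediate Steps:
X(r) = 3
T = 30 (T = 12 + 6*3 = 12 + 18 = 30)
(T⁴ + 81)² = (30⁴ + 81)² = (810000 + 81)² = 810081² = 656231226561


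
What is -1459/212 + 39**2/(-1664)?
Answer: -52889/6784 ≈ -7.7961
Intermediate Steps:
-1459/212 + 39**2/(-1664) = -1459*1/212 + 1521*(-1/1664) = -1459/212 - 117/128 = -52889/6784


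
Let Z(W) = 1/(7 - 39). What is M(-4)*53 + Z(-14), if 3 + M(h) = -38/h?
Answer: 11023/32 ≈ 344.47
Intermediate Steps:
Z(W) = -1/32 (Z(W) = 1/(-32) = -1/32)
M(h) = -3 - 38/h
M(-4)*53 + Z(-14) = (-3 - 38/(-4))*53 - 1/32 = (-3 - 38*(-¼))*53 - 1/32 = (-3 + 19/2)*53 - 1/32 = (13/2)*53 - 1/32 = 689/2 - 1/32 = 11023/32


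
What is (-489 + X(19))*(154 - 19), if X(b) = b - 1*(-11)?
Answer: -61965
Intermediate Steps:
X(b) = 11 + b (X(b) = b + 11 = 11 + b)
(-489 + X(19))*(154 - 19) = (-489 + (11 + 19))*(154 - 19) = (-489 + 30)*135 = -459*135 = -61965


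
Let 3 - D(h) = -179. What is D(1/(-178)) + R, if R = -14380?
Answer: -14198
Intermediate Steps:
D(h) = 182 (D(h) = 3 - 1*(-179) = 3 + 179 = 182)
D(1/(-178)) + R = 182 - 14380 = -14198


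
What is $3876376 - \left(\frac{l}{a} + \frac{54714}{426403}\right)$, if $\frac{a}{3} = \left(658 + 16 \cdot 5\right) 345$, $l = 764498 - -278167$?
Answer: $\frac{84168857634351575}{21713293566} \approx 3.8764 \cdot 10^{6}$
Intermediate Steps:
$l = 1042665$ ($l = 764498 + 278167 = 1042665$)
$a = 763830$ ($a = 3 \left(658 + 16 \cdot 5\right) 345 = 3 \left(658 + 80\right) 345 = 3 \cdot 738 \cdot 345 = 3 \cdot 254610 = 763830$)
$3876376 - \left(\frac{l}{a} + \frac{54714}{426403}\right) = 3876376 - \left(\frac{1042665}{763830} + \frac{54714}{426403}\right) = 3876376 - \left(1042665 \cdot \frac{1}{763830} + 54714 \cdot \frac{1}{426403}\right) = 3876376 - \left(\frac{69511}{50922} + \frac{54714}{426403}\right) = 3876376 - \frac{32425845241}{21713293566} = \frac{84168857634351575}{21713293566}$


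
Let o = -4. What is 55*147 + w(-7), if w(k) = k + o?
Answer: 8074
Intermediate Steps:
w(k) = -4 + k (w(k) = k - 4 = -4 + k)
55*147 + w(-7) = 55*147 + (-4 - 7) = 8085 - 11 = 8074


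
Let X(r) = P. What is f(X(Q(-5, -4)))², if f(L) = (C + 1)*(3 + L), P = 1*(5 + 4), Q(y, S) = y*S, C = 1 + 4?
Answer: 5184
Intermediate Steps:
C = 5
Q(y, S) = S*y
P = 9 (P = 1*9 = 9)
X(r) = 9
f(L) = 18 + 6*L (f(L) = (5 + 1)*(3 + L) = 6*(3 + L) = 18 + 6*L)
f(X(Q(-5, -4)))² = (18 + 6*9)² = (18 + 54)² = 72² = 5184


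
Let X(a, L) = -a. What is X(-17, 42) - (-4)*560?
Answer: 2257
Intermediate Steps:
X(-17, 42) - (-4)*560 = -1*(-17) - (-4)*560 = 17 - 1*(-2240) = 17 + 2240 = 2257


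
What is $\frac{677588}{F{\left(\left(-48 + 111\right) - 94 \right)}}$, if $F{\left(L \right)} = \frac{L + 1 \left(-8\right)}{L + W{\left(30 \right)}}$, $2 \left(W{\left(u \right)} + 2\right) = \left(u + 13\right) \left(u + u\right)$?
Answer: $- \frac{283909372}{13} \approx -2.1839 \cdot 10^{7}$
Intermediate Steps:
$W{\left(u \right)} = -2 + u \left(13 + u\right)$ ($W{\left(u \right)} = -2 + \frac{\left(u + 13\right) \left(u + u\right)}{2} = -2 + \frac{\left(13 + u\right) 2 u}{2} = -2 + \frac{2 u \left(13 + u\right)}{2} = -2 + u \left(13 + u\right)$)
$F{\left(L \right)} = \frac{-8 + L}{1288 + L}$ ($F{\left(L \right)} = \frac{L + 1 \left(-8\right)}{L + \left(-2 + 30^{2} + 13 \cdot 30\right)} = \frac{L - 8}{L + \left(-2 + 900 + 390\right)} = \frac{-8 + L}{L + 1288} = \frac{-8 + L}{1288 + L}$)
$\frac{677588}{F{\left(\left(-48 + 111\right) - 94 \right)}} = \frac{677588}{\frac{1}{1288 + \left(\left(-48 + 111\right) - 94\right)} \left(-8 + \left(\left(-48 + 111\right) - 94\right)\right)} = \frac{677588}{\frac{1}{1288 + \left(63 - 94\right)} \left(-8 + \left(63 - 94\right)\right)} = \frac{677588}{\frac{1}{1288 - 31} \left(-8 - 31\right)} = \frac{677588}{\frac{1}{1257} \left(-39\right)} = \frac{677588}{- \frac{13}{419}} = 677588 \left(- \frac{419}{13}\right) = - \frac{283909372}{13}$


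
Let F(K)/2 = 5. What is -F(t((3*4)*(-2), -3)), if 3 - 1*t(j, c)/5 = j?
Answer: -10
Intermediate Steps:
t(j, c) = 15 - 5*j
F(K) = 10 (F(K) = 2*5 = 10)
-F(t((3*4)*(-2), -3)) = -1*10 = -10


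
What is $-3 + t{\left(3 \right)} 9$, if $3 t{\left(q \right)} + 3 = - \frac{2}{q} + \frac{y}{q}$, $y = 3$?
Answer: $-11$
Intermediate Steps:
$t{\left(q \right)} = -1 + \frac{1}{3 q}$ ($t{\left(q \right)} = -1 + \frac{- \frac{2}{q} + \frac{3}{q}}{3} = -1 + \frac{1}{3 q}$)
$-3 + t{\left(3 \right)} 9 = -3 + \frac{\frac{1}{3} - 3}{3} \cdot 9 = -3 + \frac{1}{3} \left(- \frac{8}{3}\right) 9 = -3 - 8 = -11$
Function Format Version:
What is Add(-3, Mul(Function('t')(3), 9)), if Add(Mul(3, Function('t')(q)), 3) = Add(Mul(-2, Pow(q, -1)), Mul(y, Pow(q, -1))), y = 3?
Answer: -11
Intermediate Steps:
Function('t')(q) = Add(-1, Mul(Rational(1, 3), Pow(q, -1))) (Function('t')(q) = Add(-1, Mul(Rational(1, 3), Add(Mul(-2, Pow(q, -1)), Mul(3, Pow(q, -1))))) = Add(-1, Mul(Rational(1, 3), Pow(q, -1))))
Add(-3, Mul(Function('t')(3), 9)) = Add(-3, Mul(Mul(Pow(3, -1), Add(Rational(1, 3), Mul(-1, 3))), 9)) = Add(-3, Mul(Mul(Rational(1, 3), Add(Rational(1, 3), -3)), 9)) = Add(-3, Mul(Mul(Rational(1, 3), Rational(-8, 3)), 9)) = Add(-3, Mul(Rational(-8, 9), 9)) = Add(-3, -8) = -11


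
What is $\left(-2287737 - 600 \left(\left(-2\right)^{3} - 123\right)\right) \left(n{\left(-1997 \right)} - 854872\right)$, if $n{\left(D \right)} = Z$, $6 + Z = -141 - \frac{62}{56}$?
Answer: $\frac{7555426217733}{4} \approx 1.8889 \cdot 10^{12}$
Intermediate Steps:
$Z = - \frac{4147}{28}$ ($Z = -6 - \left(141 + \frac{62}{56}\right) = -6 - \frac{3979}{28} = - \frac{4147}{28} \approx -148.11$)
$n{\left(D \right)} = - \frac{4147}{28}$
$\left(-2287737 - 600 \left(\left(-2\right)^{3} - 123\right)\right) \left(n{\left(-1997 \right)} - 854872\right) = \left(-2287737 - 600 \left(\left(-2\right)^{3} - 123\right)\right) \left(- \frac{4147}{28} - 854872\right) = \left(-2287737 - 600 \left(-8 - 123\right)\right) \left(- \frac{23940563}{28}\right) = \left(-2287737 - -78600\right) \left(- \frac{23940563}{28}\right) = \left(-2287737 + 78600\right) \left(- \frac{23940563}{28}\right) = \left(-2209137\right) \left(- \frac{23940563}{28}\right) = \frac{7555426217733}{4}$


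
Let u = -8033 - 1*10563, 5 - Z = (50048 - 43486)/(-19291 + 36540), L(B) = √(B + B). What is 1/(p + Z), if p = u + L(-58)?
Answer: -5531456254529/102837442061211957 - 595056002*I*√29/102837442061211957 ≈ -5.3788e-5 - 3.1161e-8*I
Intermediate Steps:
L(B) = √2*√B (L(B) = √(2*B) = √2*√B)
Z = 79683/17249 (Z = 5 - (50048 - 43486)/(-19291 + 36540) = 5 - 6562/17249 = 79683/17249 ≈ 4.6196)
u = -18596 (u = -8033 - 10563 = -18596)
p = -18596 + 2*I*√29 (p = -18596 + √2*√(-58) = -18596 + √2*(I*√58) = -18596 + 2*I*√29 ≈ -18596.0 + 10.77*I)
1/(p + Z) = 1/((-18596 + 2*I*√29) + 79683/17249) = 1/(-320682721/17249 + 2*I*√29)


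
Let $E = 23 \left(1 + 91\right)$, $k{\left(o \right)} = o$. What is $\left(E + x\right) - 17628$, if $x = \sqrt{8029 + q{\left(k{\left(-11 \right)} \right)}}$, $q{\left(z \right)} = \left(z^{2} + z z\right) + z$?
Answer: $-15512 + 2 \sqrt{2065} \approx -15421.0$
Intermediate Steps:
$q{\left(z \right)} = z + 2 z^{2}$ ($q{\left(z \right)} = \left(z^{2} + z^{2}\right) + z = 2 z^{2} + z = z + 2 z^{2}$)
$E = 2116$ ($E = 23 \cdot 92 = 2116$)
$x = 2 \sqrt{2065}$ ($x = \sqrt{8029 - 11 \left(1 + 2 \left(-11\right)\right)} = \sqrt{8029 - 11 \left(1 - 22\right)} = \sqrt{8029 - -231} = \sqrt{8029 + 231} = \sqrt{8260} = 2 \sqrt{2065} \approx 90.885$)
$\left(E + x\right) - 17628 = \left(2116 + 2 \sqrt{2065}\right) - 17628 = -15512 + 2 \sqrt{2065}$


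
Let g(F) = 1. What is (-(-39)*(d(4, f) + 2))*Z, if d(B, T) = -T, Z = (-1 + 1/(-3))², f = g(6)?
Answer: 208/3 ≈ 69.333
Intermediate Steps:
f = 1
Z = 16/9 (Z = (-1 - ⅓)² = (-4/3)² = 16/9 ≈ 1.7778)
(-(-39)*(d(4, f) + 2))*Z = -(-39)*(-1*1 + 2)*(16/9) = -(-39)*(-1 + 2)*(16/9) = -(-39)*(16/9) = -13*(-3)*(16/9) = 39*(16/9) = 208/3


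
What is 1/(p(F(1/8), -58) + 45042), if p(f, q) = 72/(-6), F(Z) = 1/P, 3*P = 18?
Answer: 1/45030 ≈ 2.2207e-5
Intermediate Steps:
P = 6 (P = (1/3)*18 = 6)
F(Z) = 1/6
p(f, q) = -12 (p(f, q) = 72*(-1/6) = -12)
1/(p(F(1/8), -58) + 45042) = 1/(-12 + 45042) = 1/45030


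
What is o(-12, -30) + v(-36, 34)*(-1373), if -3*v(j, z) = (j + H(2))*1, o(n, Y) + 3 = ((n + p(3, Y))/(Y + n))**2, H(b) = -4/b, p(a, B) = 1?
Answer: -30683483/1764 ≈ -17394.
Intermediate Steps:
o(n, Y) = -3 + (1 + n)**2/(Y + n)**2 (o(n, Y) = -3 + ((n + 1)/(Y + n))**2 = -3 + ((1 + n)/(Y + n))**2 = -3 + (1 + n)**2/(Y + n)**2)
v(j, z) = 2/3 - j/3 (v(j, z) = -(j - 4/2)/3 = -(j - 4*1/2)/3 = -(j - 2)/3 = -(-2 + j)/3 = 2/3 - j/3)
o(-12, -30) + v(-36, 34)*(-1373) = (-3 + (1 - 12)**2/(-30 - 12)**2) + (2/3 - 1/3*(-36))*(-1373) = (-3 + (-11)**2/(-42)**2) + (2/3 + 12)*(-1373) = (-3 + 121*(1/1764)) + (38/3)*(-1373) = (-3 + 121/1764) - 52174/3 = -5171/1764 - 52174/3 = -30683483/1764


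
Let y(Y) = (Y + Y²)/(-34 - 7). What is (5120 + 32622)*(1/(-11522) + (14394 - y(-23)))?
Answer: 128428184703209/236201 ≈ 5.4372e+8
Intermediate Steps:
y(Y) = -Y/41 - Y²/41 (y(Y) = (Y + Y²)/(-41) = (Y + Y²)*(-1/41) = -Y/41 - Y²/41)
(5120 + 32622)*(1/(-11522) + (14394 - y(-23))) = (5120 + 32622)*(1/(-11522) + (14394 - (-1)*(-23)*(1 - 23)/41)) = 37742*(-1/11522 + (14394 - (-1)*(-23)*(-22)/41)) = 37742*(-1/11522 + (14394 - 1*(-506/41))) = 37742*(-1/11522 + (14394 + 506/41)) = 37742*(-1/11522 + 590660/41) = 37742*(6805584479/472402) = 128428184703209/236201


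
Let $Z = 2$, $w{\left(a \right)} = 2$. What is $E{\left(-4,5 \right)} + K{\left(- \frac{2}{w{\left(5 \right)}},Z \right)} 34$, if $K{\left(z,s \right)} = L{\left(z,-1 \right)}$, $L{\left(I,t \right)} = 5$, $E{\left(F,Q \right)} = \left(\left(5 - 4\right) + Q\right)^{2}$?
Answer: $206$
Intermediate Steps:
$E{\left(F,Q \right)} = \left(1 + Q\right)^{2}$
$K{\left(z,s \right)} = 5$
$E{\left(-4,5 \right)} + K{\left(- \frac{2}{w{\left(5 \right)}},Z \right)} 34 = \left(1 + 5\right)^{2} + 5 \cdot 34 = 6^{2} + 170 = 36 + 170 = 206$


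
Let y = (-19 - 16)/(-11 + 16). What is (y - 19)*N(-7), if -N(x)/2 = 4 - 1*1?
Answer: 156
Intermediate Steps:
N(x) = -6 (N(x) = -2*(4 - 1*1) = -2*(4 - 1) = -2*3 = -6)
y = -7 (y = -35/5 = -35*1/5 = -7)
(y - 19)*N(-7) = (-7 - 19)*(-6) = -26*(-6) = 156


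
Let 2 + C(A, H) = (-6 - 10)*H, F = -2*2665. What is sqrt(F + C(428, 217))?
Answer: 2*I*sqrt(2201) ≈ 93.83*I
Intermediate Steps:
F = -5330
C(A, H) = -2 - 16*H (C(A, H) = -2 + (-6 - 10)*H = -2 - 16*H)
sqrt(F + C(428, 217)) = sqrt(-5330 + (-2 - 16*217)) = sqrt(-5330 + (-2 - 3472)) = sqrt(-5330 - 3474) = sqrt(-8804) = 2*I*sqrt(2201)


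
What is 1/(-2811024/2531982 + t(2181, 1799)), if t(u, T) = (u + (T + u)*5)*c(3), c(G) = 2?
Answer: 421997/18635763010 ≈ 2.2644e-5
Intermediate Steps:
t(u, T) = 10*T + 12*u (t(u, T) = (u + (T + u)*5)*2 = (u + (5*T + 5*u))*2 = (5*T + 6*u)*2 = 10*T + 12*u)
1/(-2811024/2531982 + t(2181, 1799)) = 1/(-2811024/2531982 + (10*1799 + 12*2181)) = 1/(-2811024*1/2531982 + (17990 + 26172)) = 1/(-468504/421997 + 44162) = 1/(18635763010/421997) = 421997/18635763010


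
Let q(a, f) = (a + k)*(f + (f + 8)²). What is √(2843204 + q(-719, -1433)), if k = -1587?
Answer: 6*I*√129902043 ≈ 68385.0*I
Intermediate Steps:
q(a, f) = (-1587 + a)*(f + (8 + f)²) (q(a, f) = (a - 1587)*(f + (f + 8)²) = (-1587 + a)*(f + (8 + f)²))
√(2843204 + q(-719, -1433)) = √(2843204 + (-1587*(-1433) - 1587*(8 - 1433)² - 719*(-1433) - 719*(8 - 1433)²)) = √(2843204 + (2274171 - 1587*(-1425)² + 1030327 - 719*(-1425)²)) = √(2843204 + (2274171 - 1587*2030625 + 1030327 - 719*2030625)) = √(2843204 + (2274171 - 3222601875 + 1030327 - 1460019375)) = √(2843204 - 4679316752) = √(-4676473548) = 6*I*√129902043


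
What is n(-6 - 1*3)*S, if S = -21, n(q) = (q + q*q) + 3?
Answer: -1575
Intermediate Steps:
n(q) = 3 + q + q**2 (n(q) = (q + q**2) + 3 = 3 + q + q**2)
n(-6 - 1*3)*S = (3 + (-6 - 1*3) + (-6 - 1*3)**2)*(-21) = (3 + (-6 - 3) + (-6 - 3)**2)*(-21) = (3 - 9 + (-9)**2)*(-21) = (3 - 9 + 81)*(-21) = 75*(-21) = -1575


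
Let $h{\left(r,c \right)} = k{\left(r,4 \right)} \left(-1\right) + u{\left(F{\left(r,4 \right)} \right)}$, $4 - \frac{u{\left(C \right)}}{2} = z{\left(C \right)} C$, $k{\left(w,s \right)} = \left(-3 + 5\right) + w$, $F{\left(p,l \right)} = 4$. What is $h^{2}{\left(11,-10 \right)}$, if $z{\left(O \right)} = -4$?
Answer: $729$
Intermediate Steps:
$k{\left(w,s \right)} = 2 + w$
$u{\left(C \right)} = 8 + 8 C$ ($u{\left(C \right)} = 8 - 2 \left(- 4 C\right) = 8 + 8 C$)
$h{\left(r,c \right)} = 38 - r$ ($h{\left(r,c \right)} = \left(2 + r\right) \left(-1\right) + \left(8 + 8 \cdot 4\right) = \left(-2 - r\right) + \left(8 + 32\right) = \left(-2 - r\right) + 40 = 38 - r$)
$h^{2}{\left(11,-10 \right)} = \left(38 - 11\right)^{2} = 27^{2} = 729$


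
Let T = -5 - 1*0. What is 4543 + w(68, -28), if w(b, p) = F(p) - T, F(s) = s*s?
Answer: 5332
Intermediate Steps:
T = -5 (T = -5 + 0 = -5)
F(s) = s²
w(b, p) = 5 + p² (w(b, p) = p² - 1*(-5) = p² + 5 = 5 + p²)
4543 + w(68, -28) = 4543 + (5 + (-28)²) = 4543 + (5 + 784) = 4543 + 789 = 5332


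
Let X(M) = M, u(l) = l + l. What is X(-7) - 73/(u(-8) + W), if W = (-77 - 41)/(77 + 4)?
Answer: -3985/1414 ≈ -2.8182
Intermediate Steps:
u(l) = 2*l
W = -118/81 ≈ -1.4568
X(-7) - 73/(u(-8) + W) = -7 - 73/(2*(-8) - 118/81) = -7 - 73/(-16 - 118/81) = -7 - 73/(-1414/81) = -7 - 81/1414*(-73) = -7 + 5913/1414 = -3985/1414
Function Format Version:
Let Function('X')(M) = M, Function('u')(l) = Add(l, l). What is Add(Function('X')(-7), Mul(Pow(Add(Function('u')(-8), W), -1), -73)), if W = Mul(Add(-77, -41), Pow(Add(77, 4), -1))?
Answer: Rational(-3985, 1414) ≈ -2.8182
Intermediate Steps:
Function('u')(l) = Mul(2, l)
W = Rational(-118, 81) (W = Mul(-118, Pow(81, -1)) = Mul(-118, Rational(1, 81)) = Rational(-118, 81) ≈ -1.4568)
Add(Function('X')(-7), Mul(Pow(Add(Function('u')(-8), W), -1), -73)) = Add(-7, Mul(Pow(Add(Mul(2, -8), Rational(-118, 81)), -1), -73)) = Add(-7, Mul(Pow(Add(-16, Rational(-118, 81)), -1), -73)) = Add(-7, Mul(Pow(Rational(-1414, 81), -1), -73)) = Add(-7, Mul(Rational(-81, 1414), -73)) = Add(-7, Rational(5913, 1414)) = Rational(-3985, 1414)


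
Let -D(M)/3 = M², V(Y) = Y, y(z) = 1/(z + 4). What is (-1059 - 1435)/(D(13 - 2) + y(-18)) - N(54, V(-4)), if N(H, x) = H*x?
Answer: 1132844/5083 ≈ 222.87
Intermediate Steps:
y(z) = 1/(4 + z)
D(M) = -3*M²
(-1059 - 1435)/(D(13 - 2) + y(-18)) - N(54, V(-4)) = (-1059 - 1435)/(-3*(13 - 2)² + 1/(4 - 18)) - 54*(-4) = -2494/(-3*11² + 1/(-14)) - 1*(-216) = -2494/(-3*121 - 1/14) + 216 = -2494/(-363 - 1/14) + 216 = -2494/(-5083/14) + 216 = -2494*(-14/5083) + 216 = 34916/5083 + 216 = 1132844/5083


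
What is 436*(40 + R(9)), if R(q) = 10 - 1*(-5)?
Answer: 23980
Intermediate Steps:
R(q) = 15 (R(q) = 10 + 5 = 15)
436*(40 + R(9)) = 436*(40 + 15) = 436*55 = 23980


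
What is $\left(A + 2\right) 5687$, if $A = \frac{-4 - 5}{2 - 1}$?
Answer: $-39809$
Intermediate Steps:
$A = -9$ ($A = - \frac{9}{1} = \left(-9\right) 1 = -9$)
$\left(A + 2\right) 5687 = \left(-9 + 2\right) 5687 = \left(-7\right) 5687 = -39809$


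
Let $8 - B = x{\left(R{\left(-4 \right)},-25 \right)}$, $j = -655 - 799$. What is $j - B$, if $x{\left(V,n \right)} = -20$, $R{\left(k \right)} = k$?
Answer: $-1482$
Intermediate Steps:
$j = -1454$
$B = 28$ ($B = 8 - -20 = 8 + 20 = 28$)
$j - B = -1454 - 28 = -1482$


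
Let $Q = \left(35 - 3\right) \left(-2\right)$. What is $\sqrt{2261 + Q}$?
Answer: $13 \sqrt{13} \approx 46.872$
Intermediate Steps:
$Q = -64$ ($Q = 32 \left(-2\right) = -64$)
$\sqrt{2261 + Q} = \sqrt{2261 - 64} = \sqrt{2197} = 13 \sqrt{13}$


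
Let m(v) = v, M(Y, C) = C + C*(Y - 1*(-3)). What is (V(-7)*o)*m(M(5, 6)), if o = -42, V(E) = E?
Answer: 15876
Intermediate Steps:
M(Y, C) = C + C*(3 + Y) (M(Y, C) = C + C*(Y + 3) = C + C*(3 + Y))
(V(-7)*o)*m(M(5, 6)) = (-7*(-42))*(6*(4 + 5)) = 294*(6*9) = 294*54 = 15876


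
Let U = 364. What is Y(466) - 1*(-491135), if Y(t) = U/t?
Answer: 114434637/233 ≈ 4.9114e+5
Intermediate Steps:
Y(t) = 364/t
Y(466) - 1*(-491135) = 364/466 - 1*(-491135) = 364*(1/466) + 491135 = 182/233 + 491135 = 114434637/233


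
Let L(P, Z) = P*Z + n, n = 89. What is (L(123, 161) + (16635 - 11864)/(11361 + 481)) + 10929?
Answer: 364987053/11842 ≈ 30821.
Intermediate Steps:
L(P, Z) = 89 + P*Z (L(P, Z) = P*Z + 89 = 89 + P*Z)
(L(123, 161) + (16635 - 11864)/(11361 + 481)) + 10929 = ((89 + 123*161) + (16635 - 11864)/(11361 + 481)) + 10929 = ((89 + 19803) + 4771/11842) + 10929 = (19892 + 4771*(1/11842)) + 10929 = (19892 + 4771/11842) + 10929 = 235565835/11842 + 10929 = 364987053/11842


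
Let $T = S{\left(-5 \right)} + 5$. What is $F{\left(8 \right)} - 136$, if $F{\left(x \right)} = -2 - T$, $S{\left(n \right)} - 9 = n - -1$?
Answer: $-148$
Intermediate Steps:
$S{\left(n \right)} = 10 + n$ ($S{\left(n \right)} = 9 + \left(n - -1\right) = 9 + \left(n + 1\right) = 9 + \left(1 + n\right) = 10 + n$)
$T = 10$ ($T = \left(10 - 5\right) + 5 = 5 + 5 = 10$)
$F{\left(x \right)} = -12$ ($F{\left(x \right)} = -2 - 10 = -12$)
$F{\left(8 \right)} - 136 = -12 - 136 = -148$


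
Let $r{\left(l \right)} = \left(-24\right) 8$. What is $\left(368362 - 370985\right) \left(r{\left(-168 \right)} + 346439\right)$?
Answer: $-908205881$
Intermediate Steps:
$r{\left(l \right)} = -192$
$\left(368362 - 370985\right) \left(r{\left(-168 \right)} + 346439\right) = \left(368362 - 370985\right) \left(-192 + 346439\right) = \left(-2623\right) 346247 = -908205881$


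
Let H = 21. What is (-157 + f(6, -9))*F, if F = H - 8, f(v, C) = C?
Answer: -2158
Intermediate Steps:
F = 13 (F = 21 - 8 = 13)
(-157 + f(6, -9))*F = (-157 - 9)*13 = -166*13 = -2158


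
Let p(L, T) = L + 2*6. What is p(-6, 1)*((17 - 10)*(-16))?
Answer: -672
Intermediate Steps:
p(L, T) = 12 + L (p(L, T) = L + 12 = 12 + L)
p(-6, 1)*((17 - 10)*(-16)) = (12 - 6)*((17 - 10)*(-16)) = 6*(7*(-16)) = 6*(-112) = -672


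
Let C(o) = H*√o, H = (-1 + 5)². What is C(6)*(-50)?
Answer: -800*√6 ≈ -1959.6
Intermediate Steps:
H = 16 (H = 4² = 16)
C(o) = 16*√o
C(6)*(-50) = (16*√6)*(-50) = -800*√6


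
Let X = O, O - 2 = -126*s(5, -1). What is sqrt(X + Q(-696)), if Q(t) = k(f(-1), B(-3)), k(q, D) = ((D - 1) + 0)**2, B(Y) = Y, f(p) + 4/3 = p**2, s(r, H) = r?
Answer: 6*I*sqrt(17) ≈ 24.739*I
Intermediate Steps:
f(p) = -4/3 + p**2
O = -628 (O = 2 - 126*5 = 2 - 630 = -628)
X = -628
k(q, D) = (-1 + D)**2 (k(q, D) = ((-1 + D) + 0)**2 = (-1 + D)**2)
Q(t) = 16 (Q(t) = (-1 - 3)**2 = (-4)**2 = 16)
sqrt(X + Q(-696)) = sqrt(-628 + 16) = sqrt(-612) = 6*I*sqrt(17)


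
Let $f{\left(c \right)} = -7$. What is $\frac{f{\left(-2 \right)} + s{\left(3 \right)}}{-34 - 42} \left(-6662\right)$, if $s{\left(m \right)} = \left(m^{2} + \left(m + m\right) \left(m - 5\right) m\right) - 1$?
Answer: $- \frac{116585}{38} \approx -3068.0$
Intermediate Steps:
$s{\left(m \right)} = -1 + m^{2} + 2 m^{2} \left(-5 + m\right)$ ($s{\left(m \right)} = \left(m^{2} + 2 m \left(-5 + m\right) m\right) - 1 = \left(m^{2} + 2 m^{2} \left(-5 + m\right)\right) - 1 = -1 + m^{2} + 2 m^{2} \left(-5 + m\right)$)
$\frac{f{\left(-2 \right)} + s{\left(3 \right)}}{-34 - 42} \left(-6662\right) = \frac{-7 - \left(1 - 54 + 81\right)}{-34 - 42} \left(-6662\right) = \frac{-7 - 28}{-76} \left(-6662\right) = \left(-7 - 28\right) \left(- \frac{1}{76}\right) \left(-6662\right) = \left(-35\right) \left(- \frac{1}{76}\right) \left(-6662\right) = \frac{35}{76} \left(-6662\right) = - \frac{116585}{38}$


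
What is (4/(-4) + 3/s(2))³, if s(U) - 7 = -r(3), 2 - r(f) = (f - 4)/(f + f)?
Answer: -1331/24389 ≈ -0.054574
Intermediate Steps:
r(f) = 2 - (-4 + f)/(2*f) (r(f) = 2 - (f - 4)/(f + f) = 2 - (-4 + f)/(2*f))
s(U) = 29/6 (s(U) = 7 - (3/2 + 2/3) = 7 - (3/2 + 2*(⅓)) = 7 - (3/2 + ⅔) = 7 - 1*13/6 = 7 - 13/6 = 29/6)
(4/(-4) + 3/s(2))³ = (4/(-4) + 3/(29/6))³ = (4*(-¼) + 3*(6/29))³ = (-1 + 18/29)³ = (-11/29)³ = -1331/24389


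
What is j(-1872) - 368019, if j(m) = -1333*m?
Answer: 2127357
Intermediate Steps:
j(-1872) - 368019 = -1333*(-1872) - 368019 = 2495376 - 368019 = 2127357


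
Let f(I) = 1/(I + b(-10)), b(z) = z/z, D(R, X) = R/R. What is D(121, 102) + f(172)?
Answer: 174/173 ≈ 1.0058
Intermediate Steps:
D(R, X) = 1
b(z) = 1
f(I) = 1/(1 + I) (f(I) = 1/(I + 1) = 1/(1 + I))
D(121, 102) + f(172) = 1 + 1/(1 + 172) = 1 + 1/173 = 174/173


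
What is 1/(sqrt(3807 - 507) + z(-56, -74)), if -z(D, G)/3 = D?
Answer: 14/2077 - 5*sqrt(33)/12462 ≈ 0.0044357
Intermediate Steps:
z(D, G) = -3*D
1/(sqrt(3807 - 507) + z(-56, -74)) = 1/(sqrt(3807 - 507) - 3*(-56)) = 1/(sqrt(3300) + 168) = 1/(10*sqrt(33) + 168) = 1/(168 + 10*sqrt(33))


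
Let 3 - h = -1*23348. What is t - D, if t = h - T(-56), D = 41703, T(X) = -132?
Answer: -18220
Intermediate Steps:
h = 23351 (h = 3 - (-1)*23348 = 3 - 1*(-23348) = 3 + 23348 = 23351)
t = 23483 (t = 23351 - 1*(-132) = 23351 + 132 = 23483)
t - D = 23483 - 1*41703 = 23483 - 41703 = -18220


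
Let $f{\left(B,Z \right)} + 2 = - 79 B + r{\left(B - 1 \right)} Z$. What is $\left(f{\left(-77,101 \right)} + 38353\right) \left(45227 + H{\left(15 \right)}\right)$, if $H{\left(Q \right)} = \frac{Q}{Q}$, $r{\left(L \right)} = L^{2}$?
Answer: $29801543304$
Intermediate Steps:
$H{\left(Q \right)} = 1$
$f{\left(B,Z \right)} = -2 - 79 B + Z \left(-1 + B\right)^{2}$ ($f{\left(B,Z \right)} = -2 - \left(79 B - \left(B - 1\right)^{2} Z\right) = -2 - \left(79 B - \left(-1 + B\right)^{2} Z\right) = -2 - \left(79 B - Z \left(-1 + B\right)^{2}\right) = -2 - 79 B + Z \left(-1 + B\right)^{2}$)
$\left(f{\left(-77,101 \right)} + 38353\right) \left(45227 + H{\left(15 \right)}\right) = \left(\left(-2 - -6083 + 101 \left(-1 - 77\right)^{2}\right) + 38353\right) \left(45227 + 1\right) = \left(\left(-2 + 6083 + 101 \left(-78\right)^{2}\right) + 38353\right) 45228 = \left(\left(-2 + 6083 + 101 \cdot 6084\right) + 38353\right) 45228 = \left(\left(-2 + 6083 + 614484\right) + 38353\right) 45228 = \left(620565 + 38353\right) 45228 = 658918 \cdot 45228 = 29801543304$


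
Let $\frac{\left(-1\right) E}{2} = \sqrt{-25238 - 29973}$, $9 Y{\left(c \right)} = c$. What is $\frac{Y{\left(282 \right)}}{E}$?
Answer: $\frac{47 i \sqrt{55211}}{165633} \approx 0.066675 i$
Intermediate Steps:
$Y{\left(c \right)} = \frac{c}{9}$
$E = - 2 i \sqrt{55211}$ ($E = - 2 \sqrt{-25238 - 29973} = - 2 \sqrt{-55211} = - 2 i \sqrt{55211} \approx - 469.94 i$)
$\frac{Y{\left(282 \right)}}{E} = \frac{\frac{1}{9} \cdot 282}{\left(-2\right) i \sqrt{55211}} = \frac{94 \frac{i \sqrt{55211}}{110422}}{3} = \frac{47 i \sqrt{55211}}{165633}$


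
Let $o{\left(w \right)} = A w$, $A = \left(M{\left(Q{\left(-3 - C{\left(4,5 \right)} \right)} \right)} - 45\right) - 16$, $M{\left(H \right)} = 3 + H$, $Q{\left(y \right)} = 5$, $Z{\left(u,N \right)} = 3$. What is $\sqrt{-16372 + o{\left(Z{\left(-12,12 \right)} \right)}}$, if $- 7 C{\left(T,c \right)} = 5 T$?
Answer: $i \sqrt{16531} \approx 128.57 i$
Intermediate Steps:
$C{\left(T,c \right)} = - \frac{5 T}{7}$
$A = -53$ ($A = \left(\left(3 + 5\right) - 45\right) - 16 = \left(8 - 45\right) - 16 = -37 - 16 = -53$)
$o{\left(w \right)} = - 53 w$
$\sqrt{-16372 + o{\left(Z{\left(-12,12 \right)} \right)}} = \sqrt{-16372 - 159} = \sqrt{-16531} = i \sqrt{16531}$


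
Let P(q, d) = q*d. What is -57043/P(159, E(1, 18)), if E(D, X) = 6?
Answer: -57043/954 ≈ -59.794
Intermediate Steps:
P(q, d) = d*q
-57043/P(159, E(1, 18)) = -57043/(6*159) = -57043/954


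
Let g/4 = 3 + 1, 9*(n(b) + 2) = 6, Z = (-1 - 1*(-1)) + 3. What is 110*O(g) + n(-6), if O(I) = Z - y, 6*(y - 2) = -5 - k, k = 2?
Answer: 237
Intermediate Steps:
Z = 3 (Z = (-1 + 1) + 3 = 0 + 3 = 3)
n(b) = -4/3 (n(b) = -2 + (⅑)*6 = -2 + ⅔ = -4/3)
g = 16 (g = 4*(3 + 1) = 4*4 = 16)
y = ⅚ (y = 2 + (-5 - 1*2)/6 = 2 + (-5 - 2)/6 = 2 + (⅙)*(-7) = 2 - 7/6 = ⅚ ≈ 0.83333)
O(I) = 13/6 (O(I) = 3 - 1*⅚ = 3 - ⅚ = 13/6)
110*O(g) + n(-6) = 110*(13/6) - 4/3 = 715/3 - 4/3 = 237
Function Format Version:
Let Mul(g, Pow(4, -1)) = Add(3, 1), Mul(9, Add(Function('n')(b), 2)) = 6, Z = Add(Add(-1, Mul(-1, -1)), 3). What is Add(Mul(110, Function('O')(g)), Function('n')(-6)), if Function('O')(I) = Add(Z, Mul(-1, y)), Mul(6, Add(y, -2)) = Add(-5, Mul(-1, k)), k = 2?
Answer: 237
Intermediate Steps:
Z = 3 (Z = Add(Add(-1, 1), 3) = Add(0, 3) = 3)
Function('n')(b) = Rational(-4, 3) (Function('n')(b) = Add(-2, Mul(Rational(1, 9), 6)) = Add(-2, Rational(2, 3)) = Rational(-4, 3))
g = 16 (g = Mul(4, Add(3, 1)) = Mul(4, 4) = 16)
y = Rational(5, 6) (y = Add(2, Mul(Rational(1, 6), Add(-5, Mul(-1, 2)))) = Add(2, Mul(Rational(1, 6), Add(-5, -2))) = Add(2, Mul(Rational(1, 6), -7)) = Add(2, Rational(-7, 6)) = Rational(5, 6) ≈ 0.83333)
Function('O')(I) = Rational(13, 6) (Function('O')(I) = Add(3, Mul(-1, Rational(5, 6))) = Add(3, Rational(-5, 6)) = Rational(13, 6))
Add(Mul(110, Function('O')(g)), Function('n')(-6)) = Add(Mul(110, Rational(13, 6)), Rational(-4, 3)) = Add(Rational(715, 3), Rational(-4, 3)) = 237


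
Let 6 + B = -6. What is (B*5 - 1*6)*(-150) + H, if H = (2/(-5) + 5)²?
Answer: 248029/25 ≈ 9921.2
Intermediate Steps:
B = -12 (B = -6 - 6 = -12)
H = 529/25 (H = (2*(-⅕) + 5)² = (-⅖ + 5)² = (23/5)² = 529/25 ≈ 21.160)
(B*5 - 1*6)*(-150) + H = (-12*5 - 1*6)*(-150) + 529/25 = (-60 - 6)*(-150) + 529/25 = -66*(-150) + 529/25 = 9900 + 529/25 = 248029/25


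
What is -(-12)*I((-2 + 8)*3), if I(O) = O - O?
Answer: 0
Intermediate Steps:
I(O) = 0
-(-12)*I((-2 + 8)*3) = -(-12)*0 = -1*0 = 0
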